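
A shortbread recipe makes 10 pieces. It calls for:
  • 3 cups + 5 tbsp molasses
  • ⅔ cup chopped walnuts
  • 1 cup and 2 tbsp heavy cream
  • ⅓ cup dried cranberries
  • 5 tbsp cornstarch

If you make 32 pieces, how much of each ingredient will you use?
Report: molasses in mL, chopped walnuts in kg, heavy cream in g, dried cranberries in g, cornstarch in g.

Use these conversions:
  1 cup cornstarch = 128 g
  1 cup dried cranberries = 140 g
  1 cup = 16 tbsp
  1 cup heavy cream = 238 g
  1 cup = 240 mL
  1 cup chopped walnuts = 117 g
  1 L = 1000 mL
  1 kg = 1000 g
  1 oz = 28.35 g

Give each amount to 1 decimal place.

Scaling factor: 32/10 = 16/5 = 3.2.
molasses: (3 cup + 5 tbsp = 3.3125 cup) × 16/5 × 240 mL/cup = 2544.0 mL
chopped walnuts: 2/3 cup × 16/5 × 117 g/cup ÷ 1000 g/kg ≈ 0.2 kg
heavy cream: (1 cup + 2 tbsp = 1.125 cup) × 16/5 × 238 g/cup = 856.8 g
dried cranberries: 1/3 cup × 16/5 × 140 g/cup ≈ 149.3 g
cornstarch: 5 tbsp × 16/5 ÷ 16 tbsp/cup × 128 g/cup = 128.0 g

molasses: 2544.0 mL; chopped walnuts: 0.2 kg; heavy cream: 856.8 g; dried cranberries: 149.3 g; cornstarch: 128.0 g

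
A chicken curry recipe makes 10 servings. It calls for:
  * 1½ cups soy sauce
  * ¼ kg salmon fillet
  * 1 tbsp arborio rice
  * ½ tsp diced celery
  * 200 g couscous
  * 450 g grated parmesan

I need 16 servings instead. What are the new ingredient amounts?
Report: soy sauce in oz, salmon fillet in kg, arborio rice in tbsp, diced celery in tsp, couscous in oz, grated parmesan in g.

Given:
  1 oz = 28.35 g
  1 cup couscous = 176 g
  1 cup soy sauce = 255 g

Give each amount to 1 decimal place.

soy sauce: 21.6 oz; salmon fillet: 0.4 kg; arborio rice: 1.6 tbsp; diced celery: 0.8 tsp; couscous: 11.3 oz; grated parmesan: 720.0 g

Scaling factor: 16/10 = 8/5 = 1.6.
soy sauce: 1.5 cup × 8/5 × 255 g/cup ÷ 28.35 g/oz ≈ 21.6 oz
salmon fillet: 0.25 kg × 8/5 = 0.4 kg
arborio rice: 1 tbsp × 8/5 = 1.6 tbsp
diced celery: 0.5 tsp × 8/5 = 0.8 tsp
couscous: 200 g × 8/5 ÷ 28.35 g/oz ≈ 11.3 oz
grated parmesan: 450 g × 8/5 = 720.0 g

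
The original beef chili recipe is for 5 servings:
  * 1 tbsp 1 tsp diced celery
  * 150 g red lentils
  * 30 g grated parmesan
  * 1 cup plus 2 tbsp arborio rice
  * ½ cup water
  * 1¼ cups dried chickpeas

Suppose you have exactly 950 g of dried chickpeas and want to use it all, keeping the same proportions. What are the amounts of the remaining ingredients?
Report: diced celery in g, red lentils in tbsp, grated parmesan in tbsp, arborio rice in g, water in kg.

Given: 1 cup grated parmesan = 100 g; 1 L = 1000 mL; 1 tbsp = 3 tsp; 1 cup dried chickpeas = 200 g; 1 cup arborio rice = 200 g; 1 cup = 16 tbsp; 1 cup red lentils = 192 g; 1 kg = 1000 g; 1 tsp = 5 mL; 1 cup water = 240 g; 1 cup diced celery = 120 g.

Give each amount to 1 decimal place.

diced celery: 38.0 g; red lentils: 47.5 tbsp; grated parmesan: 18.2 tbsp; arborio rice: 855.0 g; water: 0.5 kg

The original recipe has 250 g of dried chickpeas, so the scaling factor is 950 ÷ 250 = 19/5 = 3.8.
diced celery: (1 tbsp + 1 tsp = 4/3 tbsp) × 19/5 ÷ 16 tbsp/cup × 120 g/cup = 38.0 g
red lentils: 150 g × 19/5 ÷ 192 g/cup × 16 tbsp/cup = 47.5 tbsp
grated parmesan: 30 g × 19/5 ÷ 100 g/cup × 16 tbsp/cup ≈ 18.2 tbsp
arborio rice: (1 cup + 2 tbsp = 1.125 cup) × 19/5 × 200 g/cup = 855.0 g
water: 0.5 cup × 19/5 × 240 g/cup ÷ 1000 g/kg ≈ 0.5 kg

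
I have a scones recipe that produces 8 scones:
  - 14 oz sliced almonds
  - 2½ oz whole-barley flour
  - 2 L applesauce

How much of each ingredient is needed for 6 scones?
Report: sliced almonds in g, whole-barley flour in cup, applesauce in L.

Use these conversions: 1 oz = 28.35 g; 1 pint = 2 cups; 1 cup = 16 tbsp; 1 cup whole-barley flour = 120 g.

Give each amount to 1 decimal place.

sliced almonds: 297.7 g; whole-barley flour: 0.4 cup; applesauce: 1.5 L

Scaling factor: 6/8 = 3/4 = 0.75.
sliced almonds: 14 oz × 3/4 × 28.35 g/oz ≈ 297.7 g
whole-barley flour: 2.5 oz × 3/4 × 28.35 g/oz ÷ 120 g/cup ≈ 0.4 cup
applesauce: 2 L × 3/4 = 1.5 L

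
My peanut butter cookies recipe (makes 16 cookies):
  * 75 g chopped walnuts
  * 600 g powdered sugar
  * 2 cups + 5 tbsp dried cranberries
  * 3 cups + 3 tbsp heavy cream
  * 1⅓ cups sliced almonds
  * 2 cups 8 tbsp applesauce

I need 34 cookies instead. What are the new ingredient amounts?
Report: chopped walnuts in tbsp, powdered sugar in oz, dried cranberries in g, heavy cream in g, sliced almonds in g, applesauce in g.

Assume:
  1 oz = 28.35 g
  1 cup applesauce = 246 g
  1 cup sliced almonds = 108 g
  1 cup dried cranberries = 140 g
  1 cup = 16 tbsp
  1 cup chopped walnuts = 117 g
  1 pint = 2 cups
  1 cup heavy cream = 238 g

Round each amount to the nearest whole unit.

chopped walnuts: 22 tbsp; powdered sugar: 45 oz; dried cranberries: 688 g; heavy cream: 1612 g; sliced almonds: 306 g; applesauce: 1307 g

Scaling factor: 34/16 = 17/8 = 2.125.
chopped walnuts: 75 g × 17/8 ÷ 117 g/cup × 16 tbsp/cup ≈ 22 tbsp
powdered sugar: 600 g × 17/8 ÷ 28.35 g/oz ≈ 45 oz
dried cranberries: (2 cup + 5 tbsp = 2.3125 cup) × 17/8 × 140 g/cup ≈ 688 g
heavy cream: (3 cup + 3 tbsp = 3.1875 cup) × 17/8 × 238 g/cup ≈ 1612 g
sliced almonds: 4/3 cup × 17/8 × 108 g/cup = 306 g
applesauce: (2 cup + 8 tbsp = 2.5 cup) × 17/8 × 246 g/cup ≈ 1307 g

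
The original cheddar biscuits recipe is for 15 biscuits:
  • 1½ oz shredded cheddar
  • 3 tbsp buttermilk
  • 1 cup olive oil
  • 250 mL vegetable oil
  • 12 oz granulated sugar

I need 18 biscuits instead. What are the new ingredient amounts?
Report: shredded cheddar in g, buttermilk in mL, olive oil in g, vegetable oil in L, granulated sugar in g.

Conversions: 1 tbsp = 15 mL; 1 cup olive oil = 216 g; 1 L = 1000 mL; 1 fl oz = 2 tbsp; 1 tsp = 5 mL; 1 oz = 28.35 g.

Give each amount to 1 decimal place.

shredded cheddar: 51.0 g; buttermilk: 54.0 mL; olive oil: 259.2 g; vegetable oil: 0.3 L; granulated sugar: 408.2 g

Scaling factor: 18/15 = 6/5 = 1.2.
shredded cheddar: 1.5 oz × 6/5 × 28.35 g/oz ≈ 51.0 g
buttermilk: 3 tbsp × 6/5 × 15 mL/tbsp = 54.0 mL
olive oil: 1 cup × 6/5 × 216 g/cup = 259.2 g
vegetable oil: 250 mL × 6/5 ÷ 1000 mL/L = 0.3 L
granulated sugar: 12 oz × 6/5 × 28.35 g/oz ≈ 408.2 g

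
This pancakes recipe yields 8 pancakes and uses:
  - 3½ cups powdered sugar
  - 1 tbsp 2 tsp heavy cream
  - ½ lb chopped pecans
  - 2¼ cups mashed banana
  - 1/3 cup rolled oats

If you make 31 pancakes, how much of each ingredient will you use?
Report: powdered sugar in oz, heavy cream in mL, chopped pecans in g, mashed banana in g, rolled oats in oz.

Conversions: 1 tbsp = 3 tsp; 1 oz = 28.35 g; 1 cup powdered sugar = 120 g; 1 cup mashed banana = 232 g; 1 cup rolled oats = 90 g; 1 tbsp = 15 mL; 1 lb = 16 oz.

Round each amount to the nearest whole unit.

powdered sugar: 57 oz; heavy cream: 97 mL; chopped pecans: 879 g; mashed banana: 2023 g; rolled oats: 4 oz

Scaling factor: 31/8 = 3.875.
powdered sugar: 3.5 cup × 31/8 × 120 g/cup ÷ 28.35 g/oz ≈ 57 oz
heavy cream: (1 tbsp + 2 tsp = 5/3 tbsp) × 31/8 × 15 mL/tbsp ≈ 97 mL
chopped pecans: 0.5 lb × 31/8 × 16 oz/lb × 28.35 g/oz ≈ 879 g
mashed banana: 2.25 cup × 31/8 × 232 g/cup ≈ 2023 g
rolled oats: 1/3 cup × 31/8 × 90 g/cup ÷ 28.35 g/oz ≈ 4 oz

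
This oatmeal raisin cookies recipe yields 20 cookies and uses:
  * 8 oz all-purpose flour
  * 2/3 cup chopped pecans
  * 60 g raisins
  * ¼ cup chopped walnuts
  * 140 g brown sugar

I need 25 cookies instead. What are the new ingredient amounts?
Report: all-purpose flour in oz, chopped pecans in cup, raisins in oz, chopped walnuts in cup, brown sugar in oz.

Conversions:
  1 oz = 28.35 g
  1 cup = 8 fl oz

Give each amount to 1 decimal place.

Scaling factor: 25/20 = 5/4 = 1.25.
all-purpose flour: 8 oz × 5/4 = 10.0 oz
chopped pecans: 2/3 cup × 5/4 ≈ 0.8 cup
raisins: 60 g × 5/4 ÷ 28.35 g/oz ≈ 2.6 oz
chopped walnuts: 0.25 cup × 5/4 ≈ 0.3 cup
brown sugar: 140 g × 5/4 ÷ 28.35 g/oz ≈ 6.2 oz

all-purpose flour: 10.0 oz; chopped pecans: 0.8 cup; raisins: 2.6 oz; chopped walnuts: 0.3 cup; brown sugar: 6.2 oz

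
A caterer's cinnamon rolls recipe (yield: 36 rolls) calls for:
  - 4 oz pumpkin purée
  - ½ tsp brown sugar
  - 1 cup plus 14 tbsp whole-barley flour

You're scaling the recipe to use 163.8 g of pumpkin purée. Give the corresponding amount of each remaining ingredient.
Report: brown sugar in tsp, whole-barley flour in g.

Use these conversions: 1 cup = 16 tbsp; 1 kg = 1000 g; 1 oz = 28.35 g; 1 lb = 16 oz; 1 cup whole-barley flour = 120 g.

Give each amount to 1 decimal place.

The original recipe has 113.4 g of pumpkin purée, so the scaling factor is 163.8 ÷ 113.4 = 13/9.
brown sugar: 0.5 tsp × 13/9 ≈ 0.7 tsp
whole-barley flour: (1 cup + 14 tbsp = 1.875 cup) × 13/9 × 120 g/cup = 325.0 g

brown sugar: 0.7 tsp; whole-barley flour: 325.0 g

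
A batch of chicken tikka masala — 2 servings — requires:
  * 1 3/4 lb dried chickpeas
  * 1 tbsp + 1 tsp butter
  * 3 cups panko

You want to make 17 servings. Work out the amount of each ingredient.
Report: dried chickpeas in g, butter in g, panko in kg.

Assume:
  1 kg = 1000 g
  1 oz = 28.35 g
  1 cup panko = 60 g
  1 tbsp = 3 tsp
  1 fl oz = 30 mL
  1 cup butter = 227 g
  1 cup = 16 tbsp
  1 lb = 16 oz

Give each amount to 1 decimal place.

dried chickpeas: 6747.3 g; butter: 160.8 g; panko: 1.5 kg

Scaling factor: 17/2 = 8.5.
dried chickpeas: 1.75 lb × 17/2 × 16 oz/lb × 28.35 g/oz = 6747.3 g
butter: (1 tbsp + 1 tsp = 4/3 tbsp) × 17/2 ÷ 16 tbsp/cup × 227 g/cup ≈ 160.8 g
panko: 3 cup × 17/2 × 60 g/cup ÷ 1000 g/kg ≈ 1.5 kg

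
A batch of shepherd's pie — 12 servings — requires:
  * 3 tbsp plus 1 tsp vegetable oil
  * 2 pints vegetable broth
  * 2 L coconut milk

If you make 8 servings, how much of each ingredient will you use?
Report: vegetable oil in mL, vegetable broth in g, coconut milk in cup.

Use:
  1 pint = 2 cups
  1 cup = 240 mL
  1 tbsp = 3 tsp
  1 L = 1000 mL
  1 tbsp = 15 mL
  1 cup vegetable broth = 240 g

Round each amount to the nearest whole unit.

vegetable oil: 33 mL; vegetable broth: 640 g; coconut milk: 6 cup

Scaling factor: 8/12 = 2/3.
vegetable oil: (3 tbsp + 1 tsp = 10/3 tbsp) × 2/3 × 15 mL/tbsp ≈ 33 mL
vegetable broth: 2 pint × 2/3 × 2 cup/pint × 240 g/cup = 640 g
coconut milk: 2 L × 2/3 × 1000 mL/L ÷ 240 mL/cup ≈ 6 cup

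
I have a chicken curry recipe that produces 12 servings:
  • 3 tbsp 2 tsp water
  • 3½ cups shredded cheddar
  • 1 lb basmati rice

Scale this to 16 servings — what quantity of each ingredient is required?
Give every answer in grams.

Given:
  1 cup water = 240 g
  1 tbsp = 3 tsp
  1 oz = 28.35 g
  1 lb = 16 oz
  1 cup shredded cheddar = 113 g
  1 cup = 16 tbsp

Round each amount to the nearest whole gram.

Scaling factor: 16/12 = 4/3.
water: (3 tbsp + 2 tsp = 11/3 tbsp) × 4/3 ÷ 16 tbsp/cup × 240 g/cup ≈ 73 g
shredded cheddar: 3.5 cup × 4/3 × 113 g/cup ≈ 527 g
basmati rice: 1 lb × 4/3 × 16 oz/lb × 28.35 g/oz ≈ 605 g

water: 73 g; shredded cheddar: 527 g; basmati rice: 605 g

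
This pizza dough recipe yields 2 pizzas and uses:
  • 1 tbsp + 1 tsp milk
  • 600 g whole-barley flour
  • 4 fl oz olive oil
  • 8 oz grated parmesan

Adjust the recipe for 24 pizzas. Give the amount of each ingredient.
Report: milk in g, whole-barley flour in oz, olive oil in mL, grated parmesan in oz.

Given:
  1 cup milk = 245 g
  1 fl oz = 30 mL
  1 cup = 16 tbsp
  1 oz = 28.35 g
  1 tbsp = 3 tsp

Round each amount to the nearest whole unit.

Scaling factor: 24/2 = 12.
milk: (1 tbsp + 1 tsp = 4/3 tbsp) × 12 ÷ 16 tbsp/cup × 245 g/cup = 245 g
whole-barley flour: 600 g × 12 ÷ 28.35 g/oz ≈ 254 oz
olive oil: 4 fl oz × 12 × 30 mL/fl oz = 1440 mL
grated parmesan: 8 oz × 12 = 96 oz

milk: 245 g; whole-barley flour: 254 oz; olive oil: 1440 mL; grated parmesan: 96 oz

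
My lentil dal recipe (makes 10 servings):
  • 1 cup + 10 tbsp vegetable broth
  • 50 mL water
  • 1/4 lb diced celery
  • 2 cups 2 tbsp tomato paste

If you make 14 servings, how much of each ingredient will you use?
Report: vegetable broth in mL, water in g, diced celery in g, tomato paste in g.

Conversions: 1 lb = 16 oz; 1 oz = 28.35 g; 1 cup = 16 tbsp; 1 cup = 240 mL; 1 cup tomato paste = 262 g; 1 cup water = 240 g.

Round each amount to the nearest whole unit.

vegetable broth: 546 mL; water: 70 g; diced celery: 159 g; tomato paste: 779 g

Scaling factor: 14/10 = 7/5 = 1.4.
vegetable broth: (1 cup + 10 tbsp = 1.625 cup) × 7/5 × 240 mL/cup = 546 mL
water: 50 mL × 7/5 ÷ 240 mL/cup × 240 g/cup = 70 g
diced celery: 0.25 lb × 7/5 × 16 oz/lb × 28.35 g/oz ≈ 159 g
tomato paste: (2 cup + 2 tbsp = 2.125 cup) × 7/5 × 262 g/cup ≈ 779 g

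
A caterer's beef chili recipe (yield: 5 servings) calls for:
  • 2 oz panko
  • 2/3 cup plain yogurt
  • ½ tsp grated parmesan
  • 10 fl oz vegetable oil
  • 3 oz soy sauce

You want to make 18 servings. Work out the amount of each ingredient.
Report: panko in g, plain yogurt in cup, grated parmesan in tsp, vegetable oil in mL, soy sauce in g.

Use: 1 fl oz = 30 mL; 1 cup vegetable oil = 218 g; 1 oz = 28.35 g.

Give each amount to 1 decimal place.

panko: 204.1 g; plain yogurt: 2.4 cup; grated parmesan: 1.8 tsp; vegetable oil: 1080.0 mL; soy sauce: 306.2 g

Scaling factor: 18/5 = 3.6.
panko: 2 oz × 18/5 × 28.35 g/oz ≈ 204.1 g
plain yogurt: 2/3 cup × 18/5 = 2.4 cup
grated parmesan: 0.5 tsp × 18/5 = 1.8 tsp
vegetable oil: 10 fl oz × 18/5 × 30 mL/fl oz = 1080.0 mL
soy sauce: 3 oz × 18/5 × 28.35 g/oz ≈ 306.2 g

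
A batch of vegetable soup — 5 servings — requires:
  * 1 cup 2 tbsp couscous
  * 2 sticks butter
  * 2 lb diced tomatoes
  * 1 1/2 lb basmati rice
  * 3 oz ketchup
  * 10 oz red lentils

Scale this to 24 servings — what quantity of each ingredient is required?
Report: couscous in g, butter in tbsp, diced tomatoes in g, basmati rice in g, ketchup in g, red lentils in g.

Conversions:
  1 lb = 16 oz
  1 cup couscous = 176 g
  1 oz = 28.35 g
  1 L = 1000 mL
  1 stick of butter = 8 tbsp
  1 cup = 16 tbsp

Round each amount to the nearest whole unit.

Scaling factor: 24/5 = 4.8.
couscous: (1 cup + 2 tbsp = 1.125 cup) × 24/5 × 176 g/cup ≈ 950 g
butter: 2 stick × 24/5 × 8 tbsp/stick ≈ 77 tbsp
diced tomatoes: 2 lb × 24/5 × 16 oz/lb × 28.35 g/oz ≈ 4355 g
basmati rice: 1.5 lb × 24/5 × 16 oz/lb × 28.35 g/oz ≈ 3266 g
ketchup: 3 oz × 24/5 × 28.35 g/oz ≈ 408 g
red lentils: 10 oz × 24/5 × 28.35 g/oz ≈ 1361 g

couscous: 950 g; butter: 77 tbsp; diced tomatoes: 4355 g; basmati rice: 3266 g; ketchup: 408 g; red lentils: 1361 g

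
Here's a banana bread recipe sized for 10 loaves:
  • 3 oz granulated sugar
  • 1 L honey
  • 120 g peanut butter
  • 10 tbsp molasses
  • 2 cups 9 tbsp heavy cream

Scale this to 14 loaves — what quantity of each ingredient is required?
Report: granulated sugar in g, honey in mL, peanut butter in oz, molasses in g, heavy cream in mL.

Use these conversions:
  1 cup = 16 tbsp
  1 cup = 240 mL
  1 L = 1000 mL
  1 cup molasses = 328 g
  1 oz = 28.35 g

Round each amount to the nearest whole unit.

granulated sugar: 119 g; honey: 1400 mL; peanut butter: 6 oz; molasses: 287 g; heavy cream: 861 mL

Scaling factor: 14/10 = 7/5 = 1.4.
granulated sugar: 3 oz × 7/5 × 28.35 g/oz ≈ 119 g
honey: 1 L × 7/5 × 1000 mL/L = 1400 mL
peanut butter: 120 g × 7/5 ÷ 28.35 g/oz ≈ 6 oz
molasses: 10 tbsp × 7/5 ÷ 16 tbsp/cup × 328 g/cup = 287 g
heavy cream: (2 cup + 9 tbsp = 2.5625 cup) × 7/5 × 240 mL/cup = 861 mL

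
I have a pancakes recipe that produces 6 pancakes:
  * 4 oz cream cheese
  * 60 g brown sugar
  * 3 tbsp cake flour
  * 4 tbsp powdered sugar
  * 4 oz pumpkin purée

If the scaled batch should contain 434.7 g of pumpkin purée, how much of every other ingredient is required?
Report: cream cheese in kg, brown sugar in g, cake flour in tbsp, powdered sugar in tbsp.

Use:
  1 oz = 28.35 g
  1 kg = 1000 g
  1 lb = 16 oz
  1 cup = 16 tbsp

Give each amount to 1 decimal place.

cream cheese: 0.4 kg; brown sugar: 230.0 g; cake flour: 11.5 tbsp; powdered sugar: 15.3 tbsp

The original recipe has 113.4 g of pumpkin purée, so the scaling factor is 434.7 ÷ 113.4 = 23/6.
cream cheese: 4 oz × 23/6 × 28.35 g/oz ÷ 1000 g/kg ≈ 0.4 kg
brown sugar: 60 g × 23/6 = 230.0 g
cake flour: 3 tbsp × 23/6 = 11.5 tbsp
powdered sugar: 4 tbsp × 23/6 ≈ 15.3 tbsp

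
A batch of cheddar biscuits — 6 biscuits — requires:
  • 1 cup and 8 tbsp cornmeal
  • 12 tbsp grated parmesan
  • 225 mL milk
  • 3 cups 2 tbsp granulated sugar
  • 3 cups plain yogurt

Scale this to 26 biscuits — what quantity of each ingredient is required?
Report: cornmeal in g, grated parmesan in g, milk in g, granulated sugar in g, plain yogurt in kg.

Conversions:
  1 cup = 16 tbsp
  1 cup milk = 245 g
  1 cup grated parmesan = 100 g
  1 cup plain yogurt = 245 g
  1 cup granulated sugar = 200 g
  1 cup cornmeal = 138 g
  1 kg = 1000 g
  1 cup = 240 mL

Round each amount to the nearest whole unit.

Scaling factor: 26/6 = 13/3.
cornmeal: (1 cup + 8 tbsp = 1.5 cup) × 13/3 × 138 g/cup = 897 g
grated parmesan: 12 tbsp × 13/3 ÷ 16 tbsp/cup × 100 g/cup = 325 g
milk: 225 mL × 13/3 ÷ 240 mL/cup × 245 g/cup ≈ 995 g
granulated sugar: (3 cup + 2 tbsp = 3.125 cup) × 13/3 × 200 g/cup ≈ 2708 g
plain yogurt: 3 cup × 13/3 × 245 g/cup ÷ 1000 g/kg ≈ 3 kg

cornmeal: 897 g; grated parmesan: 325 g; milk: 995 g; granulated sugar: 2708 g; plain yogurt: 3 kg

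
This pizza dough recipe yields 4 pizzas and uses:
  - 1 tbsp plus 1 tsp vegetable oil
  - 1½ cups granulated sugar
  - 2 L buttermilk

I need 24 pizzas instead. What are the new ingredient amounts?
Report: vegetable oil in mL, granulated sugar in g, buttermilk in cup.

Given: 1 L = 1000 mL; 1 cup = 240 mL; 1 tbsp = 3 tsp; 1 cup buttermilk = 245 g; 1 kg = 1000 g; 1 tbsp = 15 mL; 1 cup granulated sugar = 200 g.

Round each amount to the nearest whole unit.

Scaling factor: 24/4 = 6.
vegetable oil: (1 tbsp + 1 tsp = 4/3 tbsp) × 6 × 15 mL/tbsp = 120 mL
granulated sugar: 1.5 cup × 6 × 200 g/cup = 1800 g
buttermilk: 2 L × 6 × 1000 mL/L ÷ 240 mL/cup = 50 cup

vegetable oil: 120 mL; granulated sugar: 1800 g; buttermilk: 50 cup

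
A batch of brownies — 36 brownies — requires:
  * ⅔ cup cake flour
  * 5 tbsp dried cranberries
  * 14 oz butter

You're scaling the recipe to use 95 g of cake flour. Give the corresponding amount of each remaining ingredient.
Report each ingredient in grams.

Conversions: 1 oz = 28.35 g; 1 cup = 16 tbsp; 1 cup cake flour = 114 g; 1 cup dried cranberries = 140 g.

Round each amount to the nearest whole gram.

The original recipe has 76 g of cake flour, so the scaling factor is 95 ÷ 76 = 5/4 = 1.25.
dried cranberries: 5 tbsp × 5/4 ÷ 16 tbsp/cup × 140 g/cup ≈ 55 g
butter: 14 oz × 5/4 × 28.35 g/oz ≈ 496 g

dried cranberries: 55 g; butter: 496 g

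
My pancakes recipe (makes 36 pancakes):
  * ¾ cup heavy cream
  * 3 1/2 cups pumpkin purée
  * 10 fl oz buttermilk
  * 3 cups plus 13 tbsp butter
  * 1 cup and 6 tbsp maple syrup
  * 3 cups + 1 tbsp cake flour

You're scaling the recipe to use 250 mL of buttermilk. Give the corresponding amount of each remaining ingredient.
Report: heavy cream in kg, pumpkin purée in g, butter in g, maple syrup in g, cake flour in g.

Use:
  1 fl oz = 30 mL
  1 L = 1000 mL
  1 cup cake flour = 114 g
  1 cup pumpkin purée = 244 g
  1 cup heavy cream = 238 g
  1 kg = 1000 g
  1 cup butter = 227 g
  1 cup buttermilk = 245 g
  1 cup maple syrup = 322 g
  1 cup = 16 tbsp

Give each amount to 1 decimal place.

heavy cream: 0.1 kg; pumpkin purée: 711.7 g; butter: 721.2 g; maple syrup: 369.0 g; cake flour: 290.9 g

The original recipe has 300 mL of buttermilk, so the scaling factor is 250 ÷ 300 = 5/6.
heavy cream: 0.75 cup × 5/6 × 238 g/cup ÷ 1000 g/kg ≈ 0.1 kg
pumpkin purée: 3.5 cup × 5/6 × 244 g/cup ≈ 711.7 g
butter: (3 cup + 13 tbsp = 3.8125 cup) × 5/6 × 227 g/cup ≈ 721.2 g
maple syrup: (1 cup + 6 tbsp = 1.375 cup) × 5/6 × 322 g/cup ≈ 369.0 g
cake flour: (3 cup + 1 tbsp = 3.0625 cup) × 5/6 × 114 g/cup ≈ 290.9 g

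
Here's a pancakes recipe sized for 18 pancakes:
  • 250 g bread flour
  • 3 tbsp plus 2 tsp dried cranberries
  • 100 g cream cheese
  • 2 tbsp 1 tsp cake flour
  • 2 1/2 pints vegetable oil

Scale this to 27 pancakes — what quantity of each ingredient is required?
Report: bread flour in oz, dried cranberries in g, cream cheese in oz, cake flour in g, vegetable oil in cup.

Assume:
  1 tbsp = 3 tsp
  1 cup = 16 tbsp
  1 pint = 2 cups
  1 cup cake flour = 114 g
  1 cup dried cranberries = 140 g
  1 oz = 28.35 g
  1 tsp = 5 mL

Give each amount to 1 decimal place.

bread flour: 13.2 oz; dried cranberries: 48.1 g; cream cheese: 5.3 oz; cake flour: 24.9 g; vegetable oil: 7.5 cup

Scaling factor: 27/18 = 3/2 = 1.5.
bread flour: 250 g × 3/2 ÷ 28.35 g/oz ≈ 13.2 oz
dried cranberries: (3 tbsp + 2 tsp = 11/3 tbsp) × 3/2 ÷ 16 tbsp/cup × 140 g/cup ≈ 48.1 g
cream cheese: 100 g × 3/2 ÷ 28.35 g/oz ≈ 5.3 oz
cake flour: (2 tbsp + 1 tsp = 7/3 tbsp) × 3/2 ÷ 16 tbsp/cup × 114 g/cup ≈ 24.9 g
vegetable oil: 2.5 pint × 3/2 × 2 cup/pint = 7.5 cup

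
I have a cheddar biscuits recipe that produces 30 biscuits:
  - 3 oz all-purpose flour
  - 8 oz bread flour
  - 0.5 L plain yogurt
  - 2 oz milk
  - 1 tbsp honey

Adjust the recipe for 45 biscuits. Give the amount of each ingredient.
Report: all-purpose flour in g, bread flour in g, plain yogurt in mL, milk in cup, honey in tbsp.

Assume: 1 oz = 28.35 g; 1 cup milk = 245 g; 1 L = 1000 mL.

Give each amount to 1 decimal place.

all-purpose flour: 127.6 g; bread flour: 340.2 g; plain yogurt: 750.0 mL; milk: 0.3 cup; honey: 1.5 tbsp

Scaling factor: 45/30 = 3/2 = 1.5.
all-purpose flour: 3 oz × 3/2 × 28.35 g/oz ≈ 127.6 g
bread flour: 8 oz × 3/2 × 28.35 g/oz = 340.2 g
plain yogurt: 0.5 L × 3/2 × 1000 mL/L = 750.0 mL
milk: 2 oz × 3/2 × 28.35 g/oz ÷ 245 g/cup ≈ 0.3 cup
honey: 1 tbsp × 3/2 = 1.5 tbsp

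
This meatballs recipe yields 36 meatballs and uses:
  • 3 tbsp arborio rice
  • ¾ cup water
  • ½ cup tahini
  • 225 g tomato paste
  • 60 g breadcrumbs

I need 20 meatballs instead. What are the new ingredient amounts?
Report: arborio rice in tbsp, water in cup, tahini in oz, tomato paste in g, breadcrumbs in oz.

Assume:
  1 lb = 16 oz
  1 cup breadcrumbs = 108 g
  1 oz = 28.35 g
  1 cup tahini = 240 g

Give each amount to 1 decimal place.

arborio rice: 1.7 tbsp; water: 0.4 cup; tahini: 2.4 oz; tomato paste: 125.0 g; breadcrumbs: 1.2 oz

Scaling factor: 20/36 = 5/9.
arborio rice: 3 tbsp × 5/9 ≈ 1.7 tbsp
water: 0.75 cup × 5/9 ≈ 0.4 cup
tahini: 0.5 cup × 5/9 × 240 g/cup ÷ 28.35 g/oz ≈ 2.4 oz
tomato paste: 225 g × 5/9 = 125.0 g
breadcrumbs: 60 g × 5/9 ÷ 28.35 g/oz ≈ 1.2 oz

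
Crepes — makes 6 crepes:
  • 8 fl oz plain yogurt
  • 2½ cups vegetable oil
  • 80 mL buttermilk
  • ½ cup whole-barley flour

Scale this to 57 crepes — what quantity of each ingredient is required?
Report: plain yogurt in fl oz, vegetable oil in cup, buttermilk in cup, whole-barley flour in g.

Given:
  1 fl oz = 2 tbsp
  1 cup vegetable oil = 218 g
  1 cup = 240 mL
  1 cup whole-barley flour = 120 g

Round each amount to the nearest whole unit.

plain yogurt: 76 fl oz; vegetable oil: 24 cup; buttermilk: 3 cup; whole-barley flour: 570 g

Scaling factor: 57/6 = 19/2 = 9.5.
plain yogurt: 8 fl oz × 19/2 = 76 fl oz
vegetable oil: 2.5 cup × 19/2 ≈ 24 cup
buttermilk: 80 mL × 19/2 ÷ 240 mL/cup ≈ 3 cup
whole-barley flour: 0.5 cup × 19/2 × 120 g/cup = 570 g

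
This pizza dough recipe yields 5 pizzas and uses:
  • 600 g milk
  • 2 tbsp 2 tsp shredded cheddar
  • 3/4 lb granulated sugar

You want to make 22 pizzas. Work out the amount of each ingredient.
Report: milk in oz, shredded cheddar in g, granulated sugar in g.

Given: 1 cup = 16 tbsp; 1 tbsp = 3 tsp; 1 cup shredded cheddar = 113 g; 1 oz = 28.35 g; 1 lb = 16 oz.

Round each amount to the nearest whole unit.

milk: 93 oz; shredded cheddar: 83 g; granulated sugar: 1497 g

Scaling factor: 22/5 = 4.4.
milk: 600 g × 22/5 ÷ 28.35 g/oz ≈ 93 oz
shredded cheddar: (2 tbsp + 2 tsp = 8/3 tbsp) × 22/5 ÷ 16 tbsp/cup × 113 g/cup ≈ 83 g
granulated sugar: 0.75 lb × 22/5 × 16 oz/lb × 28.35 g/oz ≈ 1497 g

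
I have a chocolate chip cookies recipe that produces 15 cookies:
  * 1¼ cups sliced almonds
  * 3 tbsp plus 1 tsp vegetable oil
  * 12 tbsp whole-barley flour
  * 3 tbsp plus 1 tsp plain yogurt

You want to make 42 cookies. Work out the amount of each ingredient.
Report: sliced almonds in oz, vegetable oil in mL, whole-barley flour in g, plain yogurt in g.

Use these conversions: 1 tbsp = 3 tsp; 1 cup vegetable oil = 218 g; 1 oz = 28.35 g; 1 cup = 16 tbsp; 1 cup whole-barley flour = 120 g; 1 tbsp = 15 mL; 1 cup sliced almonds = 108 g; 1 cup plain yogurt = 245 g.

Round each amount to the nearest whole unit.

Scaling factor: 42/15 = 14/5 = 2.8.
sliced almonds: 1.25 cup × 14/5 × 108 g/cup ÷ 28.35 g/oz ≈ 13 oz
vegetable oil: (3 tbsp + 1 tsp = 10/3 tbsp) × 14/5 × 15 mL/tbsp = 140 mL
whole-barley flour: 12 tbsp × 14/5 ÷ 16 tbsp/cup × 120 g/cup = 252 g
plain yogurt: (3 tbsp + 1 tsp = 10/3 tbsp) × 14/5 ÷ 16 tbsp/cup × 245 g/cup ≈ 143 g

sliced almonds: 13 oz; vegetable oil: 140 mL; whole-barley flour: 252 g; plain yogurt: 143 g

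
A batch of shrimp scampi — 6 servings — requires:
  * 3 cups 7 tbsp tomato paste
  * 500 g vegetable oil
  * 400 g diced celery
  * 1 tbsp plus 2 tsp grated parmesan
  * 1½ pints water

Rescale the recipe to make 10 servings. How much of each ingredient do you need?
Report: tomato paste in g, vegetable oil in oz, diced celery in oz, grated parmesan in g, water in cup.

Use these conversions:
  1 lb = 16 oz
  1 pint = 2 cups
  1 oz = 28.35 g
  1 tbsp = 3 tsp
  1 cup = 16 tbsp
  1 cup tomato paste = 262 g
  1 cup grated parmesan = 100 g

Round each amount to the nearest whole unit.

Scaling factor: 10/6 = 5/3.
tomato paste: (3 cup + 7 tbsp = 3.4375 cup) × 5/3 × 262 g/cup ≈ 1501 g
vegetable oil: 500 g × 5/3 ÷ 28.35 g/oz ≈ 29 oz
diced celery: 400 g × 5/3 ÷ 28.35 g/oz ≈ 24 oz
grated parmesan: (1 tbsp + 2 tsp = 5/3 tbsp) × 5/3 ÷ 16 tbsp/cup × 100 g/cup ≈ 17 g
water: 1.5 pint × 5/3 × 2 cup/pint = 5 cup

tomato paste: 1501 g; vegetable oil: 29 oz; diced celery: 24 oz; grated parmesan: 17 g; water: 5 cup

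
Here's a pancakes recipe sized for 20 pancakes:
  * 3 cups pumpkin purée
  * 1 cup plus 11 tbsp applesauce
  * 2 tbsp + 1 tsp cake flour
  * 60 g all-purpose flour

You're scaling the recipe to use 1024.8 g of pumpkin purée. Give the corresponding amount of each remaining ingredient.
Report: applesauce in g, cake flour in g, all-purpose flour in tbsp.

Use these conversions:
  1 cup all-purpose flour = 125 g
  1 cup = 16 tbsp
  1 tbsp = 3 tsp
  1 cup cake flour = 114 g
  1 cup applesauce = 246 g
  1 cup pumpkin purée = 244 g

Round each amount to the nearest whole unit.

applesauce: 581 g; cake flour: 23 g; all-purpose flour: 11 tbsp

The original recipe has 732 g of pumpkin purée, so the scaling factor is 1024.8 ÷ 732 = 7/5 = 1.4.
applesauce: (1 cup + 11 tbsp = 1.6875 cup) × 7/5 × 246 g/cup ≈ 581 g
cake flour: (2 tbsp + 1 tsp = 7/3 tbsp) × 7/5 ÷ 16 tbsp/cup × 114 g/cup ≈ 23 g
all-purpose flour: 60 g × 7/5 ÷ 125 g/cup × 16 tbsp/cup ≈ 11 tbsp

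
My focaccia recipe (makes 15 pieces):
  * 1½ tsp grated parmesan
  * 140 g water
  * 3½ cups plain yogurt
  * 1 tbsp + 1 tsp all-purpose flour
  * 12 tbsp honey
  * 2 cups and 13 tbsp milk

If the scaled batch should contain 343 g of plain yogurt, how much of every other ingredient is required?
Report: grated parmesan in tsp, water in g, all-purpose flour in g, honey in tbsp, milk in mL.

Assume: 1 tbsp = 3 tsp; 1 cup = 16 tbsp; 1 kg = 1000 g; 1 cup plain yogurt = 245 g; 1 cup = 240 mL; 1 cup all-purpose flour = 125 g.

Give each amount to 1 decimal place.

The original recipe has 857.5 g of plain yogurt, so the scaling factor is 343 ÷ 857.5 = 2/5 = 0.4.
grated parmesan: 1.5 tsp × 2/5 = 0.6 tsp
water: 140 g × 2/5 = 56.0 g
all-purpose flour: (1 tbsp + 1 tsp = 4/3 tbsp) × 2/5 ÷ 16 tbsp/cup × 125 g/cup ≈ 4.2 g
honey: 12 tbsp × 2/5 = 4.8 tbsp
milk: (2 cup + 13 tbsp = 2.8125 cup) × 2/5 × 240 mL/cup = 270.0 mL

grated parmesan: 0.6 tsp; water: 56.0 g; all-purpose flour: 4.2 g; honey: 4.8 tbsp; milk: 270.0 mL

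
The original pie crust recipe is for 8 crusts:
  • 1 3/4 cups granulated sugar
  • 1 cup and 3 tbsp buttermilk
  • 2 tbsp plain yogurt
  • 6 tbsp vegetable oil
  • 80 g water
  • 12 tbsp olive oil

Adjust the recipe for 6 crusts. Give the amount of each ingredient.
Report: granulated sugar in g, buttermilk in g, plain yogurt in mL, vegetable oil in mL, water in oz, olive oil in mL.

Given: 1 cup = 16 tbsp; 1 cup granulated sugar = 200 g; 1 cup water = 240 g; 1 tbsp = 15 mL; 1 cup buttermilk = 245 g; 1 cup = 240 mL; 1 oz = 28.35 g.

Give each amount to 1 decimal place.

Scaling factor: 6/8 = 3/4 = 0.75.
granulated sugar: 1.75 cup × 3/4 × 200 g/cup = 262.5 g
buttermilk: (1 cup + 3 tbsp = 1.1875 cup) × 3/4 × 245 g/cup ≈ 218.2 g
plain yogurt: 2 tbsp × 3/4 × 15 mL/tbsp = 22.5 mL
vegetable oil: 6 tbsp × 3/4 × 15 mL/tbsp = 67.5 mL
water: 80 g × 3/4 ÷ 28.35 g/oz ≈ 2.1 oz
olive oil: 12 tbsp × 3/4 × 15 mL/tbsp = 135.0 mL

granulated sugar: 262.5 g; buttermilk: 218.2 g; plain yogurt: 22.5 mL; vegetable oil: 67.5 mL; water: 2.1 oz; olive oil: 135.0 mL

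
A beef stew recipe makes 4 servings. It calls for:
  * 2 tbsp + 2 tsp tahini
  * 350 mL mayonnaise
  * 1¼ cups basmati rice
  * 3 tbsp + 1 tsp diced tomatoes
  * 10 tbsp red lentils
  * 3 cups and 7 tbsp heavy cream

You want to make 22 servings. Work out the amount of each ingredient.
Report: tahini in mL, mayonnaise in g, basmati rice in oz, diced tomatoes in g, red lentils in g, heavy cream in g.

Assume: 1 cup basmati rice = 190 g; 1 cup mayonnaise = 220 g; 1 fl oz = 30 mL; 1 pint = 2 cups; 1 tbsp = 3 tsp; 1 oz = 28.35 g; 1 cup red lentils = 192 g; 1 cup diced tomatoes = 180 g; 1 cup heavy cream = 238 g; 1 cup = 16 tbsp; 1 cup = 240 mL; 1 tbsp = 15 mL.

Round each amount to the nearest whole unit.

Scaling factor: 22/4 = 11/2 = 5.5.
tahini: (2 tbsp + 2 tsp = 8/3 tbsp) × 11/2 × 15 mL/tbsp = 220 mL
mayonnaise: 350 mL × 11/2 ÷ 240 mL/cup × 220 g/cup ≈ 1765 g
basmati rice: 1.25 cup × 11/2 × 190 g/cup ÷ 28.35 g/oz ≈ 46 oz
diced tomatoes: (3 tbsp + 1 tsp = 10/3 tbsp) × 11/2 ÷ 16 tbsp/cup × 180 g/cup ≈ 206 g
red lentils: 10 tbsp × 11/2 ÷ 16 tbsp/cup × 192 g/cup = 660 g
heavy cream: (3 cup + 7 tbsp = 3.4375 cup) × 11/2 × 238 g/cup ≈ 4500 g

tahini: 220 mL; mayonnaise: 1765 g; basmati rice: 46 oz; diced tomatoes: 206 g; red lentils: 660 g; heavy cream: 4500 g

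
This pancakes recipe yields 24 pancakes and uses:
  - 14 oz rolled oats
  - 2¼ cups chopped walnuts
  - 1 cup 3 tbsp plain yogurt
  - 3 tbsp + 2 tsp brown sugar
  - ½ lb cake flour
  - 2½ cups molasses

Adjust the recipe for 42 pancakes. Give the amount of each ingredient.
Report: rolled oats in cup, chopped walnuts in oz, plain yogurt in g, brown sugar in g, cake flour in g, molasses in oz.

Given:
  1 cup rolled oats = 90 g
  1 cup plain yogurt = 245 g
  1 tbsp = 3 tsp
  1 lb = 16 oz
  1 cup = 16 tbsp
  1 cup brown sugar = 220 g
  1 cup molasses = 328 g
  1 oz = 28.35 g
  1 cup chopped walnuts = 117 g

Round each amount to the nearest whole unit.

Scaling factor: 42/24 = 7/4 = 1.75.
rolled oats: 14 oz × 7/4 × 28.35 g/oz ÷ 90 g/cup ≈ 8 cup
chopped walnuts: 2.25 cup × 7/4 × 117 g/cup ÷ 28.35 g/oz ≈ 16 oz
plain yogurt: (1 cup + 3 tbsp = 1.1875 cup) × 7/4 × 245 g/cup ≈ 509 g
brown sugar: (3 tbsp + 2 tsp = 11/3 tbsp) × 7/4 ÷ 16 tbsp/cup × 220 g/cup ≈ 88 g
cake flour: 0.5 lb × 7/4 × 16 oz/lb × 28.35 g/oz ≈ 397 g
molasses: 2.5 cup × 7/4 × 328 g/cup ÷ 28.35 g/oz ≈ 51 oz

rolled oats: 8 cup; chopped walnuts: 16 oz; plain yogurt: 509 g; brown sugar: 88 g; cake flour: 397 g; molasses: 51 oz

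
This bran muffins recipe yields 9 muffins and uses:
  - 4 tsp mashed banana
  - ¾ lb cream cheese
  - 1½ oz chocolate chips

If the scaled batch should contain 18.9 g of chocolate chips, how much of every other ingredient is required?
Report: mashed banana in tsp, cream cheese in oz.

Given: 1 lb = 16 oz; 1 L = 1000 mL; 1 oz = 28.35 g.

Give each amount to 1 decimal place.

mashed banana: 1.8 tsp; cream cheese: 5.3 oz

The original recipe has 42.525 g of chocolate chips, so the scaling factor is 18.9 ÷ 42.525 = 4/9.
mashed banana: 4 tsp × 4/9 ≈ 1.8 tsp
cream cheese: 0.75 lb × 4/9 × 16 oz/lb ≈ 5.3 oz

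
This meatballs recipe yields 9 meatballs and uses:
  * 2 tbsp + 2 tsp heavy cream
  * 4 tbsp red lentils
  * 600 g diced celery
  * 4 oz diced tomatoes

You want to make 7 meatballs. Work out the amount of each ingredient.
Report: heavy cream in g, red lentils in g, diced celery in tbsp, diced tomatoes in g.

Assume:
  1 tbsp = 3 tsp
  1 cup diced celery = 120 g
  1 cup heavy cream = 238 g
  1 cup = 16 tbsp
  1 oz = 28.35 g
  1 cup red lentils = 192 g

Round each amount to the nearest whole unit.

heavy cream: 31 g; red lentils: 37 g; diced celery: 62 tbsp; diced tomatoes: 88 g

Scaling factor: 7/9.
heavy cream: (2 tbsp + 2 tsp = 8/3 tbsp) × 7/9 ÷ 16 tbsp/cup × 238 g/cup ≈ 31 g
red lentils: 4 tbsp × 7/9 ÷ 16 tbsp/cup × 192 g/cup ≈ 37 g
diced celery: 600 g × 7/9 ÷ 120 g/cup × 16 tbsp/cup ≈ 62 tbsp
diced tomatoes: 4 oz × 7/9 × 28.35 g/oz ≈ 88 g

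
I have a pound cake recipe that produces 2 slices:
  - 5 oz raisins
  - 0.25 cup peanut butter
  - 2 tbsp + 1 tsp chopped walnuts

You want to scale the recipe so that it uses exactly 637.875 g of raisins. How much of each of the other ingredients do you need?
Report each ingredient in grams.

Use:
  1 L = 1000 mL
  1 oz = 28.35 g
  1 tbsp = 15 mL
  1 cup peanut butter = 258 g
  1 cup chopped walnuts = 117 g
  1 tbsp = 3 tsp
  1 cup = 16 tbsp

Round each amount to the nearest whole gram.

peanut butter: 290 g; chopped walnuts: 77 g

The original recipe has 141.75 g of raisins, so the scaling factor is 637.875 ÷ 141.75 = 9/2 = 4.5.
peanut butter: 0.25 cup × 9/2 × 258 g/cup ≈ 290 g
chopped walnuts: (2 tbsp + 1 tsp = 7/3 tbsp) × 9/2 ÷ 16 tbsp/cup × 117 g/cup ≈ 77 g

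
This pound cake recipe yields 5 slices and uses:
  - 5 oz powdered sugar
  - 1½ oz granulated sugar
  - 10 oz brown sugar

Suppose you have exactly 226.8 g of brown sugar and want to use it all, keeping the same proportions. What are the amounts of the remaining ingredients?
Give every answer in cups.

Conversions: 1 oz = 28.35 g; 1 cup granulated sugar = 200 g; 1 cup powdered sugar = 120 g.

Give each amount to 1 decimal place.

powdered sugar: 0.9 cup; granulated sugar: 0.2 cup

The original recipe has 283.5 g of brown sugar, so the scaling factor is 226.8 ÷ 283.5 = 4/5 = 0.8.
powdered sugar: 5 oz × 4/5 × 28.35 g/oz ÷ 120 g/cup ≈ 0.9 cup
granulated sugar: 1.5 oz × 4/5 × 28.35 g/oz ÷ 200 g/cup ≈ 0.2 cup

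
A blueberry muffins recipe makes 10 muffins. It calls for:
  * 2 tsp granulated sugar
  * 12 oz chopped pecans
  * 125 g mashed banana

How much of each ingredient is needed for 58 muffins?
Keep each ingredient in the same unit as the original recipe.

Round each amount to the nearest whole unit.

granulated sugar: 12 tsp; chopped pecans: 70 oz; mashed banana: 725 g

Scaling factor: 58/10 = 29/5 = 5.8.
granulated sugar: 2 tsp × 29/5 ≈ 12 tsp
chopped pecans: 12 oz × 29/5 ≈ 70 oz
mashed banana: 125 g × 29/5 = 725 g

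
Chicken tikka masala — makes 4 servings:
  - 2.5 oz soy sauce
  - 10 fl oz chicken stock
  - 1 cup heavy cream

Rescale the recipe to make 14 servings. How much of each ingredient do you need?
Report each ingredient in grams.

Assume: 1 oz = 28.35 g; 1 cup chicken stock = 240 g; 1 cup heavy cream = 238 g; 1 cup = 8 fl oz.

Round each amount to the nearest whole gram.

Scaling factor: 14/4 = 7/2 = 3.5.
soy sauce: 2.5 oz × 7/2 × 28.35 g/oz ≈ 248 g
chicken stock: 10 fl oz × 7/2 ÷ 8 fl oz/cup × 240 g/cup = 1050 g
heavy cream: 1 cup × 7/2 × 238 g/cup = 833 g

soy sauce: 248 g; chicken stock: 1050 g; heavy cream: 833 g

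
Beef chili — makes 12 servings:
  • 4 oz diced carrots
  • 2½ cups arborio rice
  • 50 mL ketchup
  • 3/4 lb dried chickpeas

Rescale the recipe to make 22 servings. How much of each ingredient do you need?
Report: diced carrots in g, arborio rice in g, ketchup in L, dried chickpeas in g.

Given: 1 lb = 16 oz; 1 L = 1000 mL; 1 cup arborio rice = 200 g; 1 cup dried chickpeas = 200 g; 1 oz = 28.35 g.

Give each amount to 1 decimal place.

diced carrots: 207.9 g; arborio rice: 916.7 g; ketchup: 0.1 L; dried chickpeas: 623.7 g

Scaling factor: 22/12 = 11/6.
diced carrots: 4 oz × 11/6 × 28.35 g/oz = 207.9 g
arborio rice: 2.5 cup × 11/6 × 200 g/cup ≈ 916.7 g
ketchup: 50 mL × 11/6 ÷ 1000 mL/L ≈ 0.1 L
dried chickpeas: 0.75 lb × 11/6 × 16 oz/lb × 28.35 g/oz = 623.7 g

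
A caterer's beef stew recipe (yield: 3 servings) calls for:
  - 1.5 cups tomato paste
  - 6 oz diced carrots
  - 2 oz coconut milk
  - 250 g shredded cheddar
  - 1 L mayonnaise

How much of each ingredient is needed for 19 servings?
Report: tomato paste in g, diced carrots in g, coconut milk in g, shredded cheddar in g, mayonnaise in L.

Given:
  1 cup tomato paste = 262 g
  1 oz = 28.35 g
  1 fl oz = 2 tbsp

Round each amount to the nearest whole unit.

tomato paste: 2489 g; diced carrots: 1077 g; coconut milk: 359 g; shredded cheddar: 1583 g; mayonnaise: 6 L

Scaling factor: 19/3.
tomato paste: 1.5 cup × 19/3 × 262 g/cup = 2489 g
diced carrots: 6 oz × 19/3 × 28.35 g/oz ≈ 1077 g
coconut milk: 2 oz × 19/3 × 28.35 g/oz ≈ 359 g
shredded cheddar: 250 g × 19/3 ≈ 1583 g
mayonnaise: 1 L × 19/3 ≈ 6 L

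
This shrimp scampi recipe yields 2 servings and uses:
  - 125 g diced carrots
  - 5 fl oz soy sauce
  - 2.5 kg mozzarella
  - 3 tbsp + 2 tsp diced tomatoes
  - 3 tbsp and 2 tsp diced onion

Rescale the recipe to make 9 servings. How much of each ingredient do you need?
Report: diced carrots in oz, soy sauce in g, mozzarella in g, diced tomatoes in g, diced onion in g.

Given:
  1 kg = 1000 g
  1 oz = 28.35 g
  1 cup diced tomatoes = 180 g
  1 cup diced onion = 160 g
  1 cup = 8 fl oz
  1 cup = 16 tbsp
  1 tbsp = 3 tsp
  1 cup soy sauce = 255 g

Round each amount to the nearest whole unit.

Scaling factor: 9/2 = 4.5.
diced carrots: 125 g × 9/2 ÷ 28.35 g/oz ≈ 20 oz
soy sauce: 5 fl oz × 9/2 ÷ 8 fl oz/cup × 255 g/cup ≈ 717 g
mozzarella: 2.5 kg × 9/2 × 1000 g/kg = 11250 g
diced tomatoes: (3 tbsp + 2 tsp = 11/3 tbsp) × 9/2 ÷ 16 tbsp/cup × 180 g/cup ≈ 186 g
diced onion: (3 tbsp + 2 tsp = 11/3 tbsp) × 9/2 ÷ 16 tbsp/cup × 160 g/cup = 165 g

diced carrots: 20 oz; soy sauce: 717 g; mozzarella: 11250 g; diced tomatoes: 186 g; diced onion: 165 g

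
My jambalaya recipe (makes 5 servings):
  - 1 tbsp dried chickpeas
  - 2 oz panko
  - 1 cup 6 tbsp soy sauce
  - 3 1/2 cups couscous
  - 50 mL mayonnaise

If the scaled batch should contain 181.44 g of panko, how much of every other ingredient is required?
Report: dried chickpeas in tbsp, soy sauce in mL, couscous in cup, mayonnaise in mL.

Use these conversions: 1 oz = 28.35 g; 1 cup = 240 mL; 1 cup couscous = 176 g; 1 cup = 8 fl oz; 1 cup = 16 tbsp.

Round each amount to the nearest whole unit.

dried chickpeas: 3 tbsp; soy sauce: 1056 mL; couscous: 11 cup; mayonnaise: 160 mL

The original recipe has 56.7 g of panko, so the scaling factor is 181.44 ÷ 56.7 = 16/5 = 3.2.
dried chickpeas: 1 tbsp × 16/5 ≈ 3 tbsp
soy sauce: (1 cup + 6 tbsp = 1.375 cup) × 16/5 × 240 mL/cup = 1056 mL
couscous: 3.5 cup × 16/5 ≈ 11 cup
mayonnaise: 50 mL × 16/5 = 160 mL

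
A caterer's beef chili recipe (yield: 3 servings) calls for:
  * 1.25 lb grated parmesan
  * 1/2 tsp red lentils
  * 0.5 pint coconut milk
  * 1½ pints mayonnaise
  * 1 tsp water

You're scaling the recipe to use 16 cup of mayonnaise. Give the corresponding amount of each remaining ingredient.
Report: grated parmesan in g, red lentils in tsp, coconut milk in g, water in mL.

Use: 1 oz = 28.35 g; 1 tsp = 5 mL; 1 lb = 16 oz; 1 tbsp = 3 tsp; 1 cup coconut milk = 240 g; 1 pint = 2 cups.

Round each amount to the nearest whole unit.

grated parmesan: 3024 g; red lentils: 3 tsp; coconut milk: 1280 g; water: 27 mL

The original recipe has 3 cup of mayonnaise, so the scaling factor is 16 ÷ 3 = 16/3.
grated parmesan: 1.25 lb × 16/3 × 16 oz/lb × 28.35 g/oz = 3024 g
red lentils: 0.5 tsp × 16/3 ≈ 3 tsp
coconut milk: 0.5 pint × 16/3 × 2 cup/pint × 240 g/cup = 1280 g
water: 1 tsp × 16/3 × 5 mL/tsp ≈ 27 mL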